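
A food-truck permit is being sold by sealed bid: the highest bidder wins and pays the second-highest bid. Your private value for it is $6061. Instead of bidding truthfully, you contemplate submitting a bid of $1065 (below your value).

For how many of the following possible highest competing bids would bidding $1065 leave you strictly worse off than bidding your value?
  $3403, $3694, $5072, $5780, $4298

The deviation hurts exactly when the highest competing bid lies strictly between $1065 and $6061 — underbidding then forfeits a profitable win.
$3403: inside the interval → strictly worse (loss $2658).
$3694: inside the interval → strictly worse (loss $2367).
$5072: inside the interval → strictly worse (loss $989).
$5780: inside the interval → strictly worse (loss $281).
$4298: inside the interval → strictly worse (loss $1763).
Count: 5.

5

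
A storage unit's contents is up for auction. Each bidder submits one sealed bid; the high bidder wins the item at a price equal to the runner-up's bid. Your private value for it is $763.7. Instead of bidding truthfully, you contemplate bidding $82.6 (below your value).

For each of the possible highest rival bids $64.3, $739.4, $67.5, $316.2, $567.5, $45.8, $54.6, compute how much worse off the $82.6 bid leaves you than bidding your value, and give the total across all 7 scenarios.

$668

The deviation costs you only when the competing bid falls strictly between $82.6 and $763.7; elsewhere both bids give the same outcome.
$64.3: outcomes coincide → loss $0.
$739.4: truthful payoff $24.3, deviation payoff $0 → loss $24.3.
$67.5: outcomes coincide → loss $0.
$316.2: truthful payoff $447.5, deviation payoff $0 → loss $447.5.
$567.5: truthful payoff $196.2, deviation payoff $0 → loss $196.2.
$45.8: outcomes coincide → loss $0.
$54.6: outcomes coincide → loss $0.
Total loss = $24.3 + $447.5 + $196.2 = $668.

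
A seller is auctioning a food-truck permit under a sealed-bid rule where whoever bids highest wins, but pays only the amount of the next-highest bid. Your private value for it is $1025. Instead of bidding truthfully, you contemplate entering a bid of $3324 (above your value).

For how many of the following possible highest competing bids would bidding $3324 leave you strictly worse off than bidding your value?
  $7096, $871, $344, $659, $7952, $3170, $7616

The deviation hurts exactly when the highest competing bid lies strictly between $1025 and $3324 — overbidding then wins at a price above your value.
$7096: above both → same outcome either way.
$871: below both → same outcome either way.
$344: below both → same outcome either way.
$659: below both → same outcome either way.
$7952: above both → same outcome either way.
$3170: inside the interval → strictly worse (loss $2145).
$7616: above both → same outcome either way.
Count: 1.

1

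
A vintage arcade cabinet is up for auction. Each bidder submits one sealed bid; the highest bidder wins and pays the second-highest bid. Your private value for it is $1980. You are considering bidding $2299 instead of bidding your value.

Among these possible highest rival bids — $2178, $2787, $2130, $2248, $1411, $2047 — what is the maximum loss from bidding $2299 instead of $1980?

$2178: truthful gives $0, deviation gives −$198 → loss $198.
$2787: same outcome either way → loss $0.
$2130: truthful gives $0, deviation gives −$150 → loss $150.
$2248: truthful gives $0, deviation gives −$268 → loss $268.
$1411: same outcome either way → loss $0.
$2047: truthful gives $0, deviation gives −$67 → loss $67.
Maximum loss: $268.

$268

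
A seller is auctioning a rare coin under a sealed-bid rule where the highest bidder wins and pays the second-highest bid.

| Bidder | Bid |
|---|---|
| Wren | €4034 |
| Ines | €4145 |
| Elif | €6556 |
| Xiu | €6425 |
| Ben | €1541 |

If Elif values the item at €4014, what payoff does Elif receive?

−€2411

Highest bid: Elif at €6556, so Elif wins.
Second-highest bid: Xiu at €6425 — that is the price the winner pays.
Elif's payoff = value − price = €4014 − €6425 = −€2411.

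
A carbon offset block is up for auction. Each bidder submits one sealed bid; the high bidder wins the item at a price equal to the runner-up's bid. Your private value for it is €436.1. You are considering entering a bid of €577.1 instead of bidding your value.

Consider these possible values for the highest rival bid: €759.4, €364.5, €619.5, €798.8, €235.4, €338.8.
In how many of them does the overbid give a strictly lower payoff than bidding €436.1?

0

The deviation hurts exactly when the highest competing bid lies strictly between €436.1 and €577.1 — overbidding then wins at a price above your value.
€759.4: above both → same outcome either way.
€364.5: below both → same outcome either way.
€619.5: above both → same outcome either way.
€798.8: above both → same outcome either way.
€235.4: below both → same outcome either way.
€338.8: below both → same outcome either way.
Count: 0.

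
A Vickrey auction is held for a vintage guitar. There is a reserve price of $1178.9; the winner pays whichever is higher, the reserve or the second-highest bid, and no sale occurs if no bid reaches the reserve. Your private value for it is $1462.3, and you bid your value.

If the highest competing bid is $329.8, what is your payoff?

Your bid $1462.3 is the highest and exceeds the reserve.
Price = max(second-highest bid, reserve) = max($329.8, $1178.9) = $1178.9.
Payoff = $1462.3 − $1178.9 = $283.4.

$283.4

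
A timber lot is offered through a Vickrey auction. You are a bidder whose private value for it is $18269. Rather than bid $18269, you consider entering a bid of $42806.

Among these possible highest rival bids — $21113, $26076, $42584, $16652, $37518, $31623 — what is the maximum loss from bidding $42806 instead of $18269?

$24315

$21113: truthful gives $0, deviation gives −$2844 → loss $2844.
$26076: truthful gives $0, deviation gives −$7807 → loss $7807.
$42584: truthful gives $0, deviation gives −$24315 → loss $24315.
$16652: same outcome either way → loss $0.
$37518: truthful gives $0, deviation gives −$19249 → loss $19249.
$31623: truthful gives $0, deviation gives −$13354 → loss $13354.
Maximum loss: $24315.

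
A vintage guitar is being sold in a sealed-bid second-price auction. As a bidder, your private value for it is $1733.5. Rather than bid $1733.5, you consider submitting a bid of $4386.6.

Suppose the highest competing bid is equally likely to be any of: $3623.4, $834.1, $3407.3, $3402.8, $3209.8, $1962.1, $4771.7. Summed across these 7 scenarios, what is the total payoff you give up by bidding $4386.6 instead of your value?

The deviation costs you only when the competing bid falls strictly between $1733.5 and $4386.6; elsewhere both bids give the same outcome.
$3623.4: truthful payoff $0, deviation payoff −$1889.9 → loss $1889.9.
$834.1: outcomes coincide → loss $0.
$3407.3: truthful payoff $0, deviation payoff −$1673.8 → loss $1673.8.
$3402.8: truthful payoff $0, deviation payoff −$1669.3 → loss $1669.3.
$3209.8: truthful payoff $0, deviation payoff −$1476.3 → loss $1476.3.
$1962.1: truthful payoff $0, deviation payoff −$228.6 → loss $228.6.
$4771.7: outcomes coincide → loss $0.
Total loss = $1889.9 + $1673.8 + $1669.3 + $1476.3 + $228.6 = $6937.9.

$6937.9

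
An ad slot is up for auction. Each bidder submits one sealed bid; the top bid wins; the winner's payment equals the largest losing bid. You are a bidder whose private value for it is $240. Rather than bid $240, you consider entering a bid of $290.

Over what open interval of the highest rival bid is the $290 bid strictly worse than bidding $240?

If the competing bid is below $240, both bids win at the same price — no difference.
If it is above $290, both bids lose — no difference.
If it lies strictly between $240 and $290, bidding your value loses (payoff 0) while bidding $290 wins at a price above your value (payoff negative).
So the deviation strictly hurts on the open interval ($240, $290).
Because the price is fixed by the runner-up's bid, deviating from your value can only change a good outcome into a bad one — never the reverse.

($240, $290)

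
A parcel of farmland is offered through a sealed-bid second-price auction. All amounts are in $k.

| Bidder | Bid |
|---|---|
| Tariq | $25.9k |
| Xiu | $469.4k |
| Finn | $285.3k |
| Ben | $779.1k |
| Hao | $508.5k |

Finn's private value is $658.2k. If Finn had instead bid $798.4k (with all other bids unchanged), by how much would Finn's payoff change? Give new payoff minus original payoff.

The highest bid among the other bidders is $779.1k; Finn's bid doesn't change that.
Original bid $285.3k: Finn is not highest (top rival bid is $779.1k); payoff $0k.
Alternative bid $798.4k: Finn is highest, pays the top rival bid $779.1k; payoff $658.2k − $779.1k = −$120.9k.
Change in payoff = −$120.9k − ($0k) = −$120.9k.

−$120.9k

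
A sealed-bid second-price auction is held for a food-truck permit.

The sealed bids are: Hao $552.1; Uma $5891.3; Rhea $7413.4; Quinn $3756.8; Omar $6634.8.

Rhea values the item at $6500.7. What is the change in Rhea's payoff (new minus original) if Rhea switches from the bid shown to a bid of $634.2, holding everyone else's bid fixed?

The highest bid among the other bidders is $6634.8; Rhea's bid doesn't change that.
Original bid $7413.4: Rhea is highest, pays the top rival bid $6634.8; payoff $6500.7 − $6634.8 = −$134.1.
Alternative bid $634.2: Rhea is not highest (top rival bid is $6634.8); payoff $0.
Change in payoff = $0 − (−$134.1) = $134.1.

$134.1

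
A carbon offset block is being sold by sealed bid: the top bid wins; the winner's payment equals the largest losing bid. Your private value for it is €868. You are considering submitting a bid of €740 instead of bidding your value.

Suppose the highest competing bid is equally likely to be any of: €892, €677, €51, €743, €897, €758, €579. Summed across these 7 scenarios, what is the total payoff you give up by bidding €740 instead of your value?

The deviation costs you only when the competing bid falls strictly between €740 and €868; elsewhere both bids give the same outcome.
€892: outcomes coincide → loss €0.
€677: outcomes coincide → loss €0.
€51: outcomes coincide → loss €0.
€743: truthful payoff €125, deviation payoff €0 → loss €125.
€897: outcomes coincide → loss €0.
€758: truthful payoff €110, deviation payoff €0 → loss €110.
€579: outcomes coincide → loss €0.
Total loss = €125 + €110 = €235.

€235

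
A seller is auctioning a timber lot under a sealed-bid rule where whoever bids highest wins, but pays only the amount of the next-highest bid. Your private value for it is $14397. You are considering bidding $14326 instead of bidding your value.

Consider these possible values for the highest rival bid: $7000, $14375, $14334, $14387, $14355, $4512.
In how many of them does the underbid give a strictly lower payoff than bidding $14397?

The deviation hurts exactly when the highest competing bid lies strictly between $14326 and $14397 — underbidding then forfeits a profitable win.
$7000: below both → same outcome either way.
$14375: inside the interval → strictly worse (loss $22).
$14334: inside the interval → strictly worse (loss $63).
$14387: inside the interval → strictly worse (loss $10).
$14355: inside the interval → strictly worse (loss $42).
$4512: below both → same outcome either way.
Count: 4.

4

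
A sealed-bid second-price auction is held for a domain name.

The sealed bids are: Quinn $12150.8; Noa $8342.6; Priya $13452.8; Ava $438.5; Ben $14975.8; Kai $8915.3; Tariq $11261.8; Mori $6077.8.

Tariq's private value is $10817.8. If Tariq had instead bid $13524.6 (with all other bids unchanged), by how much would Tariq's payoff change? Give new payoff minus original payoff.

The highest bid among the other bidders is $14975.8; Tariq's bid doesn't change that.
Original bid $11261.8: Tariq is not highest (top rival bid is $14975.8); payoff $0.
Alternative bid $13524.6: Tariq is not highest (top rival bid is $14975.8); payoff $0.
Change in payoff = $0 − ($0) = $0.

$0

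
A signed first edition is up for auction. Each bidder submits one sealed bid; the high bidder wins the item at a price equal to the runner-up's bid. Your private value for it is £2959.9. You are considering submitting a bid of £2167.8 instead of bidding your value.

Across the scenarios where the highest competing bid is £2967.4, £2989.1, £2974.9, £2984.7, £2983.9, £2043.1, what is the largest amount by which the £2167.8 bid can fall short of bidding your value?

£2967.4: same outcome either way → loss £0.
£2989.1: same outcome either way → loss £0.
£2974.9: same outcome either way → loss £0.
£2984.7: same outcome either way → loss £0.
£2983.9: same outcome either way → loss £0.
£2043.1: same outcome either way → loss £0.
Maximum loss: £0.

£0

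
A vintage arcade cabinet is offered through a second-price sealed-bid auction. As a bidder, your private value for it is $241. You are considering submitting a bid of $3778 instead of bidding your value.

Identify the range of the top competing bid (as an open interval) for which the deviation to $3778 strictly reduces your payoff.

If the competing bid is below $241, both bids win at the same price — no difference.
If it is above $3778, both bids lose — no difference.
If it lies strictly between $241 and $3778, bidding your value loses (payoff 0) while bidding $3778 wins at a price above your value (payoff negative).
So the deviation strictly hurts on the open interval ($241, $3778).
Because the price is fixed by the runner-up's bid, deviating from your value can only change a good outcome into a bad one — never the reverse.

($241, $3778)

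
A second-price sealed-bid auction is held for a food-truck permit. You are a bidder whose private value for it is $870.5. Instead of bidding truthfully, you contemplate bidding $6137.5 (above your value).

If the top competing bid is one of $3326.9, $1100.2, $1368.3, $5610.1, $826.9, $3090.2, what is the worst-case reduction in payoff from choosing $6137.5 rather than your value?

$4739.6

$3326.9: truthful gives $0, deviation gives −$2456.4 → loss $2456.4.
$1100.2: truthful gives $0, deviation gives −$229.7 → loss $229.7.
$1368.3: truthful gives $0, deviation gives −$497.8 → loss $497.8.
$5610.1: truthful gives $0, deviation gives −$4739.6 → loss $4739.6.
$826.9: same outcome either way → loss $0.
$3090.2: truthful gives $0, deviation gives −$2219.7 → loss $2219.7.
Maximum loss: $4739.6.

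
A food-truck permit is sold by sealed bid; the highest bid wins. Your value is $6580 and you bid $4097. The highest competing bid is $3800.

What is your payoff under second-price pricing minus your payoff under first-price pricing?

You have the highest bid, so you win under either rule.
Second-price: pay $3800 → payoff $2780.
First-price: pay your own bid $4097 → payoff $2483.
Difference = $2780 − ($2483) = $297.

$297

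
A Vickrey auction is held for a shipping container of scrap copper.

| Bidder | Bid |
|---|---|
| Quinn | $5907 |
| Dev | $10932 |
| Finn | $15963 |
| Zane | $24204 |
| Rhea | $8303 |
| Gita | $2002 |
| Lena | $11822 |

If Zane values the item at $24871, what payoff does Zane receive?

Highest bid: Zane at $24204, so Zane wins.
Second-highest bid: Finn at $15963 — that is the price the winner pays.
Zane's payoff = value − price = $24871 − $15963 = $8908.

$8908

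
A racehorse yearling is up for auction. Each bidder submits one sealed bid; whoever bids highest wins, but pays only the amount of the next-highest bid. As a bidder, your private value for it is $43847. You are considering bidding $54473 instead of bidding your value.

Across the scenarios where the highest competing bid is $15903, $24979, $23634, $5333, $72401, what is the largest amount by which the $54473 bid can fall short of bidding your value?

$15903: same outcome either way → loss $0.
$24979: same outcome either way → loss $0.
$23634: same outcome either way → loss $0.
$5333: same outcome either way → loss $0.
$72401: same outcome either way → loss $0.
Maximum loss: $0.

$0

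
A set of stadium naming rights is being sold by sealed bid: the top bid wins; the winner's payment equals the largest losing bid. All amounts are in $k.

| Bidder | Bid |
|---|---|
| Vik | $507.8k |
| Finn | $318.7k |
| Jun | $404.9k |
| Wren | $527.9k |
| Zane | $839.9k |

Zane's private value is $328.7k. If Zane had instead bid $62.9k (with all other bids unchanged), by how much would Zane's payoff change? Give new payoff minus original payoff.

The highest bid among the other bidders is $527.9k; Zane's bid doesn't change that.
Original bid $839.9k: Zane is highest, pays the top rival bid $527.9k; payoff $328.7k − $527.9k = −$199.2k.
Alternative bid $62.9k: Zane is not highest (top rival bid is $527.9k); payoff $0k.
Change in payoff = $0k − (−$199.2k) = $199.2k.

$199.2k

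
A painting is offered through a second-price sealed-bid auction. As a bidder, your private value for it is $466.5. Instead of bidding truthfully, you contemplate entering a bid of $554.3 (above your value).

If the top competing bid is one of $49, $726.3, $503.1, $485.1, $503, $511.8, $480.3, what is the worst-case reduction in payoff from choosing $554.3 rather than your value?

$49: same outcome either way → loss $0.
$726.3: same outcome either way → loss $0.
$503.1: truthful gives $0, deviation gives −$36.6 → loss $36.6.
$485.1: truthful gives $0, deviation gives −$18.6 → loss $18.6.
$503: truthful gives $0, deviation gives −$36.5 → loss $36.5.
$511.8: truthful gives $0, deviation gives −$45.3 → loss $45.3.
$480.3: truthful gives $0, deviation gives −$13.8 → loss $13.8.
Maximum loss: $45.3.

$45.3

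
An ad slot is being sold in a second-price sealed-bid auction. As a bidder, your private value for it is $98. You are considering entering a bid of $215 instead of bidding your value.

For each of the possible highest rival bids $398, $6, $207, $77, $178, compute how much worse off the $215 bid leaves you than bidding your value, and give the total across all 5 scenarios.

$189

The deviation costs you only when the competing bid falls strictly between $98 and $215; elsewhere both bids give the same outcome.
$398: outcomes coincide → loss $0.
$6: outcomes coincide → loss $0.
$207: truthful payoff $0, deviation payoff −$109 → loss $109.
$77: outcomes coincide → loss $0.
$178: truthful payoff $0, deviation payoff −$80 → loss $80.
Total loss = $109 + $80 = $189.
Truthful bidding weakly dominates here: raising your bid can only win items priced above your value, and lowering it can only forfeit items priced below.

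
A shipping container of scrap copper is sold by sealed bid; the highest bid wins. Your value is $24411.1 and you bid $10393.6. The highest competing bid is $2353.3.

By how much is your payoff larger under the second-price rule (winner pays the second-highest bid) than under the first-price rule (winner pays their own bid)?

You have the highest bid, so you win under either rule.
Second-price: pay $2353.3 → payoff $22057.8.
First-price: pay your own bid $10393.6 → payoff $14017.5.
Difference = $22057.8 − ($14017.5) = $8040.3.

$8040.3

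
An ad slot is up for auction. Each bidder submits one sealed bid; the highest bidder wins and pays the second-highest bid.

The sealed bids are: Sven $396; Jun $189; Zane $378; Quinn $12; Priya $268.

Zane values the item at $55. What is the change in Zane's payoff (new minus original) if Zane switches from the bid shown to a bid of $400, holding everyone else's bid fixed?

−$341

The highest bid among the other bidders is $396; Zane's bid doesn't change that.
Original bid $378: Zane is not highest (top rival bid is $396); payoff $0.
Alternative bid $400: Zane is highest, pays the top rival bid $396; payoff $55 − $396 = −$341.
Change in payoff = −$341 − ($0) = −$341.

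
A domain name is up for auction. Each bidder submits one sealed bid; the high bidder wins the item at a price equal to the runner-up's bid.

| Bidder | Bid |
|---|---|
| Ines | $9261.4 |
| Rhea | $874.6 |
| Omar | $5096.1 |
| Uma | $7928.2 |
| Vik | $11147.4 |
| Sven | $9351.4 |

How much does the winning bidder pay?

Highest bid: Vik at $11147.4, so Vik wins.
Second-highest bid: Sven at $9351.4 — that is the price the winner pays.

$9351.4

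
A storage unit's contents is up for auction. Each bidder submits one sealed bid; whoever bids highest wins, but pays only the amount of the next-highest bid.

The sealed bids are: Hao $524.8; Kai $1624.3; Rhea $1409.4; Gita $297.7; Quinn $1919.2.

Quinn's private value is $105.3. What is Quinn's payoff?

Highest bid: Quinn at $1919.2, so Quinn wins.
Second-highest bid: Kai at $1624.3 — that is the price the winner pays.
Quinn's payoff = value − price = $105.3 − $1624.3 = −$1519.

−$1519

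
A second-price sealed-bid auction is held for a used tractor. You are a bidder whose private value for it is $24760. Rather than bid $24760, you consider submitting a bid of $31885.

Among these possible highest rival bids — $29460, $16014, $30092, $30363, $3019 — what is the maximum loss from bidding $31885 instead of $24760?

$29460: truthful gives $0, deviation gives −$4700 → loss $4700.
$16014: same outcome either way → loss $0.
$30092: truthful gives $0, deviation gives −$5332 → loss $5332.
$30363: truthful gives $0, deviation gives −$5603 → loss $5603.
$3019: same outcome either way → loss $0.
Maximum loss: $5603.

$5603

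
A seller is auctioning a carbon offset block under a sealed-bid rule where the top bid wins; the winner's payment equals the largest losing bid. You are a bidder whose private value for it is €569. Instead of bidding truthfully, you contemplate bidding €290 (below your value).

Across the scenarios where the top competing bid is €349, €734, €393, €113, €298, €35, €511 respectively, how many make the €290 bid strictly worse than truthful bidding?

The deviation hurts exactly when the highest competing bid lies strictly between €290 and €569 — underbidding then forfeits a profitable win.
€349: inside the interval → strictly worse (loss €220).
€734: above both → same outcome either way.
€393: inside the interval → strictly worse (loss €176).
€113: below both → same outcome either way.
€298: inside the interval → strictly worse (loss €271).
€35: below both → same outcome either way.
€511: inside the interval → strictly worse (loss €58).
Count: 4.

4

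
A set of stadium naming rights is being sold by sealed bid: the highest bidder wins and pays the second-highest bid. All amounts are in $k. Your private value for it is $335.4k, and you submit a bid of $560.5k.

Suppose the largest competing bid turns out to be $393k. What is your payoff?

−$57.6k

Your bid $560.5k exceeds the highest competing bid $393k, so you win.
In a second-price auction the winner pays the second-highest bid, $393k.
Payoff = value − price = $335.4k − $393k = −$57.6k.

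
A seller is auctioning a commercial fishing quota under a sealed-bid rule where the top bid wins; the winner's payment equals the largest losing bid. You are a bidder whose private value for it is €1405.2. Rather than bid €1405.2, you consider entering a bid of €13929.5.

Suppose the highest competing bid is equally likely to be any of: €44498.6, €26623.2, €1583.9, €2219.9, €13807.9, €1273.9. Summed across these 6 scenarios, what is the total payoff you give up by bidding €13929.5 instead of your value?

The deviation costs you only when the competing bid falls strictly between €1405.2 and €13929.5; elsewhere both bids give the same outcome.
€44498.6: outcomes coincide → loss €0.
€26623.2: outcomes coincide → loss €0.
€1583.9: truthful payoff €0, deviation payoff −€178.7 → loss €178.7.
€2219.9: truthful payoff €0, deviation payoff −€814.7 → loss €814.7.
€13807.9: truthful payoff €0, deviation payoff −€12402.7 → loss €12402.7.
€1273.9: outcomes coincide → loss €0.
Total loss = €178.7 + €814.7 + €12402.7 = €13396.1.

€13396.1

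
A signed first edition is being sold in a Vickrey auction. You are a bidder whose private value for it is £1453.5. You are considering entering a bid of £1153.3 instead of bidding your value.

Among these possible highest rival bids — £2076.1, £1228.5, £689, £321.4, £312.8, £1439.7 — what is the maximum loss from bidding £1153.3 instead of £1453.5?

£225

£2076.1: same outcome either way → loss £0.
£1228.5: truthful gives £225, deviation gives £0 → loss £225.
£689: same outcome either way → loss £0.
£321.4: same outcome either way → loss £0.
£312.8: same outcome either way → loss £0.
£1439.7: truthful gives £13.8, deviation gives £0 → loss £13.8.
Maximum loss: £225.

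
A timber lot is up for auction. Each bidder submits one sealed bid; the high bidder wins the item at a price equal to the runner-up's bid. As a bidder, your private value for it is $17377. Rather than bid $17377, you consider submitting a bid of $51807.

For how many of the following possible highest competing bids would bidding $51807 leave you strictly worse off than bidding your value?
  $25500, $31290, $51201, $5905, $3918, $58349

The deviation hurts exactly when the highest competing bid lies strictly between $17377 and $51807 — overbidding then wins at a price above your value.
$25500: inside the interval → strictly worse (loss $8123).
$31290: inside the interval → strictly worse (loss $13913).
$51201: inside the interval → strictly worse (loss $33824).
$5905: below both → same outcome either way.
$3918: below both → same outcome either way.
$58349: above both → same outcome either way.
Count: 3.

3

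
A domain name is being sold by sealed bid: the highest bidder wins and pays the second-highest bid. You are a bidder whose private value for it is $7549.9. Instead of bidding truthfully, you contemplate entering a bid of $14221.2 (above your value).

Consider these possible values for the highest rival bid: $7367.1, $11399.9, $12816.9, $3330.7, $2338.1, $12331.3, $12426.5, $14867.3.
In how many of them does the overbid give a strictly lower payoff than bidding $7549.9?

The deviation hurts exactly when the highest competing bid lies strictly between $7549.9 and $14221.2 — overbidding then wins at a price above your value.
$7367.1: below both → same outcome either way.
$11399.9: inside the interval → strictly worse (loss $3850).
$12816.9: inside the interval → strictly worse (loss $5267).
$3330.7: below both → same outcome either way.
$2338.1: below both → same outcome either way.
$12331.3: inside the interval → strictly worse (loss $4781.4).
$12426.5: inside the interval → strictly worse (loss $4876.6).
$14867.3: above both → same outcome either way.
Count: 4.

4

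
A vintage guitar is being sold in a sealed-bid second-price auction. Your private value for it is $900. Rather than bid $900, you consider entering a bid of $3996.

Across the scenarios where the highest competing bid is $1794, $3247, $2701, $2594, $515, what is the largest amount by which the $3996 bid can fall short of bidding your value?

$1794: truthful gives $0, deviation gives −$894 → loss $894.
$3247: truthful gives $0, deviation gives −$2347 → loss $2347.
$2701: truthful gives $0, deviation gives −$1801 → loss $1801.
$2594: truthful gives $0, deviation gives −$1694 → loss $1694.
$515: same outcome either way → loss $0.
Maximum loss: $2347.

$2347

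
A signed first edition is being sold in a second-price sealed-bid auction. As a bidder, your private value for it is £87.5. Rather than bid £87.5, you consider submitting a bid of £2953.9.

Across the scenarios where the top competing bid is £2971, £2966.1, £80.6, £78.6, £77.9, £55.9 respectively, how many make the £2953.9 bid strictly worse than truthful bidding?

The deviation hurts exactly when the highest competing bid lies strictly between £87.5 and £2953.9 — overbidding then wins at a price above your value.
£2971: above both → same outcome either way.
£2966.1: above both → same outcome either way.
£80.6: below both → same outcome either way.
£78.6: below both → same outcome either way.
£77.9: below both → same outcome either way.
£55.9: below both → same outcome either way.
Count: 0.

0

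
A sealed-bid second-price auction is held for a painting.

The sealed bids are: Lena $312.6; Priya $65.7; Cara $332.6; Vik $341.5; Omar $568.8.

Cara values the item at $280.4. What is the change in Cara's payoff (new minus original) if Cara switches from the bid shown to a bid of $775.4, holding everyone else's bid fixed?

−$288.4

The highest bid among the other bidders is $568.8; Cara's bid doesn't change that.
Original bid $332.6: Cara is not highest (top rival bid is $568.8); payoff $0.
Alternative bid $775.4: Cara is highest, pays the top rival bid $568.8; payoff $280.4 − $568.8 = −$288.4.
Change in payoff = −$288.4 − ($0) = −$288.4.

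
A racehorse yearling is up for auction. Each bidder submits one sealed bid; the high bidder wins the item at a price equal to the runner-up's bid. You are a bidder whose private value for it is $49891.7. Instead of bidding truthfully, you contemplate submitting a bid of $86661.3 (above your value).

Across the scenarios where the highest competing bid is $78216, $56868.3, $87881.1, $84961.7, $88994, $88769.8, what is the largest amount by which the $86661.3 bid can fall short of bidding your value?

$35070

$78216: truthful gives $0, deviation gives −$28324.3 → loss $28324.3.
$56868.3: truthful gives $0, deviation gives −$6976.6 → loss $6976.6.
$87881.1: same outcome either way → loss $0.
$84961.7: truthful gives $0, deviation gives −$35070 → loss $35070.
$88994: same outcome either way → loss $0.
$88769.8: same outcome either way → loss $0.
Maximum loss: $35070.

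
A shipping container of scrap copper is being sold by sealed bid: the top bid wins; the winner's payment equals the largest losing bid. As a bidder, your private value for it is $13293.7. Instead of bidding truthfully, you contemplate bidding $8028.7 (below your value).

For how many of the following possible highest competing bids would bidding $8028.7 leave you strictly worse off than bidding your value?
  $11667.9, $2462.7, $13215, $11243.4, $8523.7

4

The deviation hurts exactly when the highest competing bid lies strictly between $8028.7 and $13293.7 — underbidding then forfeits a profitable win.
$11667.9: inside the interval → strictly worse (loss $1625.8).
$2462.7: below both → same outcome either way.
$13215: inside the interval → strictly worse (loss $78.7).
$11243.4: inside the interval → strictly worse (loss $2050.3).
$8523.7: inside the interval → strictly worse (loss $4770).
Count: 4.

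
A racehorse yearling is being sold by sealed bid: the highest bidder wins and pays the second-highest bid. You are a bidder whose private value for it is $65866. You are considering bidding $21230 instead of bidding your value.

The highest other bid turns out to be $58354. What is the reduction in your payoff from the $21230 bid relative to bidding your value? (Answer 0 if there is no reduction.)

Bidding your value $65866: you win (since $65866 > $58354) and pay $58354. Payoff $7512.
Bidding $21230: you lose. Payoff $0.
The competing bid $58354 lies between your shaded bid and your value, so underbidding forfeits an item you could have won at a profitable price.
Loss from deviating = $7512 − ($0) = $7512.

$7512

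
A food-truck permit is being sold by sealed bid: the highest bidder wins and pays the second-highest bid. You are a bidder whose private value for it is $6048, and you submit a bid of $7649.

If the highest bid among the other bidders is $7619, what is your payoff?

Your bid $7649 exceeds the highest competing bid $7619, so you win.
In a second-price auction the winner pays the second-highest bid, $7619.
Payoff = value − price = $6048 − $7619 = −$1571.

−$1571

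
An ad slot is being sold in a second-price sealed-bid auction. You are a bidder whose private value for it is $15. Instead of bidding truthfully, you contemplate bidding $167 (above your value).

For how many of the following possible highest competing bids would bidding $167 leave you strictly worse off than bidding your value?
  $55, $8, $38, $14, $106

The deviation hurts exactly when the highest competing bid lies strictly between $15 and $167 — overbidding then wins at a price above your value.
$55: inside the interval → strictly worse (loss $40).
$8: below both → same outcome either way.
$38: inside the interval → strictly worse (loss $23).
$14: below both → same outcome either way.
$106: inside the interval → strictly worse (loss $91).
Count: 3.

3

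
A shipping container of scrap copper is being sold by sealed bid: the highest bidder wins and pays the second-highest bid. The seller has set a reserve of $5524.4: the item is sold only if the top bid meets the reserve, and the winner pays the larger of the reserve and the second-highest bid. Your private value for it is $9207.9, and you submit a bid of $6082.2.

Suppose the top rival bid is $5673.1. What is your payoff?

Your bid $6082.2 is the highest and exceeds the reserve.
Price = max(second-highest bid, reserve) = max($5673.1, $5524.4) = $5673.1.
Payoff = $9207.9 − $5673.1 = $3534.8.

$3534.8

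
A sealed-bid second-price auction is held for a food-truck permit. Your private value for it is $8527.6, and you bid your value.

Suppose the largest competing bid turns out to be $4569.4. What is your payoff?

$3958.2

Your bid $8527.6 exceeds the highest competing bid $4569.4, so you win.
In a second-price auction the winner pays the second-highest bid, $4569.4.
Payoff = value − price = $8527.6 − $4569.4 = $3958.2.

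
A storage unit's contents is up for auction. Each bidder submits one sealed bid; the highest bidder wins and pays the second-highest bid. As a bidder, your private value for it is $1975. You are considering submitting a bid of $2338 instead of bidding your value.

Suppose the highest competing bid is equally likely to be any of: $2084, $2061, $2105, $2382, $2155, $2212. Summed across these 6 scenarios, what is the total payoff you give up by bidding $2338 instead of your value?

The deviation costs you only when the competing bid falls strictly between $1975 and $2338; elsewhere both bids give the same outcome.
$2084: truthful payoff $0, deviation payoff −$109 → loss $109.
$2061: truthful payoff $0, deviation payoff −$86 → loss $86.
$2105: truthful payoff $0, deviation payoff −$130 → loss $130.
$2382: outcomes coincide → loss $0.
$2155: truthful payoff $0, deviation payoff −$180 → loss $180.
$2212: truthful payoff $0, deviation payoff −$237 → loss $237.
Total loss = $109 + $86 + $130 + $180 + $237 = $742.

$742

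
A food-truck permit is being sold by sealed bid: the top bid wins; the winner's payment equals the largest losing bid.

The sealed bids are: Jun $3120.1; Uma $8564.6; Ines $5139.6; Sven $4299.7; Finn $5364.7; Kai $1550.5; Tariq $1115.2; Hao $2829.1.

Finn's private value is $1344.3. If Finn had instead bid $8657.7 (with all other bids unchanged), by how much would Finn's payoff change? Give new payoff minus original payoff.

The highest bid among the other bidders is $8564.6; Finn's bid doesn't change that.
Original bid $5364.7: Finn is not highest (top rival bid is $8564.6); payoff $0.
Alternative bid $8657.7: Finn is highest, pays the top rival bid $8564.6; payoff $1344.3 − $8564.6 = −$7220.3.
Change in payoff = −$7220.3 − ($0) = −$7220.3.

−$7220.3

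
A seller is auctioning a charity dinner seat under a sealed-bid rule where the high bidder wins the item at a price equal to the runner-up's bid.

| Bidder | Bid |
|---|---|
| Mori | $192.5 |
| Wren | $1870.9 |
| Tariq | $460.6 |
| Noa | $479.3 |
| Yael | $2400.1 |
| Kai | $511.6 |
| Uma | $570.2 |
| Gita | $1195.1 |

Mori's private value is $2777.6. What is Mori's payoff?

$0

Highest bid: Yael at $2400.1, so Yael wins.
Second-highest bid: Wren at $1870.9 — that is the price the winner pays.
Mori did not win, so Mori pays nothing and receives nothing: payoff $0.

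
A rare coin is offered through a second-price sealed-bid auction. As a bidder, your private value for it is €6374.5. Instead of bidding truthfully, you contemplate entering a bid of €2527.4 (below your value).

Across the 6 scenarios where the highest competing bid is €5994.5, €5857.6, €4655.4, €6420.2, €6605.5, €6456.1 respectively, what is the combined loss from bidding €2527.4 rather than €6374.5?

€2616

The deviation costs you only when the competing bid falls strictly between €2527.4 and €6374.5; elsewhere both bids give the same outcome.
€5994.5: truthful payoff €380, deviation payoff €0 → loss €380.
€5857.6: truthful payoff €516.9, deviation payoff €0 → loss €516.9.
€4655.4: truthful payoff €1719.1, deviation payoff €0 → loss €1719.1.
€6420.2: outcomes coincide → loss €0.
€6605.5: outcomes coincide → loss €0.
€6456.1: outcomes coincide → loss €0.
Total loss = €380 + €516.9 + €1719.1 = €2616.
Truthful bidding weakly dominates here: raising your bid can only win items priced above your value, and lowering it can only forfeit items priced below.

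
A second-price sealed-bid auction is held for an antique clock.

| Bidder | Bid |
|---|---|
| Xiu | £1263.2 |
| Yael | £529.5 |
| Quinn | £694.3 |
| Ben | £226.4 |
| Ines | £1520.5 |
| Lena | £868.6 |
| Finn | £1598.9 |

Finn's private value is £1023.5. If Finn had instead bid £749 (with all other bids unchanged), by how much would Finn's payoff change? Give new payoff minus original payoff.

£497

The highest bid among the other bidders is £1520.5; Finn's bid doesn't change that.
Original bid £1598.9: Finn is highest, pays the top rival bid £1520.5; payoff £1023.5 − £1520.5 = −£497.
Alternative bid £749: Finn is not highest (top rival bid is £1520.5); payoff £0.
Change in payoff = £0 − (−£497) = £497.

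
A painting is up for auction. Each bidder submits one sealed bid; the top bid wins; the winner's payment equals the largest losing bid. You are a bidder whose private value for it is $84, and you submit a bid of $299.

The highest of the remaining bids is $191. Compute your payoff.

Your bid $299 exceeds the highest competing bid $191, so you win.
In a second-price auction the winner pays the second-highest bid, $191.
Payoff = value − price = $84 − $191 = −$107.

−$107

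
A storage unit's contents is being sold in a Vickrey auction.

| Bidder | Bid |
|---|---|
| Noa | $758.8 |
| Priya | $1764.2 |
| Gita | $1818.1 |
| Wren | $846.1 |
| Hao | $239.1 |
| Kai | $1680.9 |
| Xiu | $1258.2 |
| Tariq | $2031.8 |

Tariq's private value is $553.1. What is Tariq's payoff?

Highest bid: Tariq at $2031.8, so Tariq wins.
Second-highest bid: Gita at $1818.1 — that is the price the winner pays.
Tariq's payoff = value − price = $553.1 − $1818.1 = −$1265.

−$1265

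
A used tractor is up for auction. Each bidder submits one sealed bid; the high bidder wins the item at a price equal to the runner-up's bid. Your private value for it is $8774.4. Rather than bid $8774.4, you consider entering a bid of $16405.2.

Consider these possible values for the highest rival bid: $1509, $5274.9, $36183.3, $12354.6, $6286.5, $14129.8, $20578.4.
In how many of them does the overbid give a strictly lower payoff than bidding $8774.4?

The deviation hurts exactly when the highest competing bid lies strictly between $8774.4 and $16405.2 — overbidding then wins at a price above your value.
$1509: below both → same outcome either way.
$5274.9: below both → same outcome either way.
$36183.3: above both → same outcome either way.
$12354.6: inside the interval → strictly worse (loss $3580.2).
$6286.5: below both → same outcome either way.
$14129.8: inside the interval → strictly worse (loss $5355.4).
$20578.4: above both → same outcome either way.
Count: 2.

2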